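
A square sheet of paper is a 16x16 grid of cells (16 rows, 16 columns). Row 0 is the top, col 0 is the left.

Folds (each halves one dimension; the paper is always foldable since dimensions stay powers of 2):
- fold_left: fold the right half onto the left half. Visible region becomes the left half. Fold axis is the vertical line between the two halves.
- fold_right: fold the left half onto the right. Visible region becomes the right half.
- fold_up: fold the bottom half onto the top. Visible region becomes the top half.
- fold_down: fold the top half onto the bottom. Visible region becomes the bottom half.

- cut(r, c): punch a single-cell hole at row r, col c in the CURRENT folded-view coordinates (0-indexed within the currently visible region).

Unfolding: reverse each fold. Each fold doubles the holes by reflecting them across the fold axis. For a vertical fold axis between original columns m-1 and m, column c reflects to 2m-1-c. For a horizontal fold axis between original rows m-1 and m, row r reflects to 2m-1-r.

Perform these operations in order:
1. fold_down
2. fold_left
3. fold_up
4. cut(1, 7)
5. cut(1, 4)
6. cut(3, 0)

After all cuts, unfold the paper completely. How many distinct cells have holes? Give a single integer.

Op 1 fold_down: fold axis h@8; visible region now rows[8,16) x cols[0,16) = 8x16
Op 2 fold_left: fold axis v@8; visible region now rows[8,16) x cols[0,8) = 8x8
Op 3 fold_up: fold axis h@12; visible region now rows[8,12) x cols[0,8) = 4x8
Op 4 cut(1, 7): punch at orig (9,7); cuts so far [(9, 7)]; region rows[8,12) x cols[0,8) = 4x8
Op 5 cut(1, 4): punch at orig (9,4); cuts so far [(9, 4), (9, 7)]; region rows[8,12) x cols[0,8) = 4x8
Op 6 cut(3, 0): punch at orig (11,0); cuts so far [(9, 4), (9, 7), (11, 0)]; region rows[8,12) x cols[0,8) = 4x8
Unfold 1 (reflect across h@12): 6 holes -> [(9, 4), (9, 7), (11, 0), (12, 0), (14, 4), (14, 7)]
Unfold 2 (reflect across v@8): 12 holes -> [(9, 4), (9, 7), (9, 8), (9, 11), (11, 0), (11, 15), (12, 0), (12, 15), (14, 4), (14, 7), (14, 8), (14, 11)]
Unfold 3 (reflect across h@8): 24 holes -> [(1, 4), (1, 7), (1, 8), (1, 11), (3, 0), (3, 15), (4, 0), (4, 15), (6, 4), (6, 7), (6, 8), (6, 11), (9, 4), (9, 7), (9, 8), (9, 11), (11, 0), (11, 15), (12, 0), (12, 15), (14, 4), (14, 7), (14, 8), (14, 11)]

Answer: 24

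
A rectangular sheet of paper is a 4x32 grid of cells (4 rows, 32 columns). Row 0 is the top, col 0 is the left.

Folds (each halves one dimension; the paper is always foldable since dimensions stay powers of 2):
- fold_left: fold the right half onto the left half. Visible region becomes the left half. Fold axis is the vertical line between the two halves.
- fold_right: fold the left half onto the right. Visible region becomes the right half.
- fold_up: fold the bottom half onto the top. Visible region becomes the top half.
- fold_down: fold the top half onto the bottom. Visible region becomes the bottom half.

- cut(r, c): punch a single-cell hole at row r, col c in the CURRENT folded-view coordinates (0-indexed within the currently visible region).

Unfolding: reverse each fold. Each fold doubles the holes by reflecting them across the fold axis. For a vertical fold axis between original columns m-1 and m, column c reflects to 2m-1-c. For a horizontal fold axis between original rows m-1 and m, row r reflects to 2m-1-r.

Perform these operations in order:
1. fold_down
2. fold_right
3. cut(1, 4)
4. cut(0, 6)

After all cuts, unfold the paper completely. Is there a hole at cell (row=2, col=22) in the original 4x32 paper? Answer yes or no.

Answer: yes

Derivation:
Op 1 fold_down: fold axis h@2; visible region now rows[2,4) x cols[0,32) = 2x32
Op 2 fold_right: fold axis v@16; visible region now rows[2,4) x cols[16,32) = 2x16
Op 3 cut(1, 4): punch at orig (3,20); cuts so far [(3, 20)]; region rows[2,4) x cols[16,32) = 2x16
Op 4 cut(0, 6): punch at orig (2,22); cuts so far [(2, 22), (3, 20)]; region rows[2,4) x cols[16,32) = 2x16
Unfold 1 (reflect across v@16): 4 holes -> [(2, 9), (2, 22), (3, 11), (3, 20)]
Unfold 2 (reflect across h@2): 8 holes -> [(0, 11), (0, 20), (1, 9), (1, 22), (2, 9), (2, 22), (3, 11), (3, 20)]
Holes: [(0, 11), (0, 20), (1, 9), (1, 22), (2, 9), (2, 22), (3, 11), (3, 20)]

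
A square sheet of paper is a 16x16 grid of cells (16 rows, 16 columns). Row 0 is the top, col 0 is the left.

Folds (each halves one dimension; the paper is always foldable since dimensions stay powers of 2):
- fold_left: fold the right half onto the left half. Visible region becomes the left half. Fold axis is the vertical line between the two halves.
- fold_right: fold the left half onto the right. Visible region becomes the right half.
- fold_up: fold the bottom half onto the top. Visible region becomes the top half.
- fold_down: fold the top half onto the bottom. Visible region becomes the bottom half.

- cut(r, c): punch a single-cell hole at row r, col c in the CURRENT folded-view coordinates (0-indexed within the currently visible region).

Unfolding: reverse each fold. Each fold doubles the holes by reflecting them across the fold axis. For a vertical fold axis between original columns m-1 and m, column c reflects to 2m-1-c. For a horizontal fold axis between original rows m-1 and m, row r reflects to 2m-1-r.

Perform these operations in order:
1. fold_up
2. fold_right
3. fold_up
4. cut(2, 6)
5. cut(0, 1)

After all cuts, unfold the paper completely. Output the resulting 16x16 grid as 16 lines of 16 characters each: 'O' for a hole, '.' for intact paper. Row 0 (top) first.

Answer: ......O..O......
................
.O............O.
................
................
.O............O.
................
......O..O......
......O..O......
................
.O............O.
................
................
.O............O.
................
......O..O......

Derivation:
Op 1 fold_up: fold axis h@8; visible region now rows[0,8) x cols[0,16) = 8x16
Op 2 fold_right: fold axis v@8; visible region now rows[0,8) x cols[8,16) = 8x8
Op 3 fold_up: fold axis h@4; visible region now rows[0,4) x cols[8,16) = 4x8
Op 4 cut(2, 6): punch at orig (2,14); cuts so far [(2, 14)]; region rows[0,4) x cols[8,16) = 4x8
Op 5 cut(0, 1): punch at orig (0,9); cuts so far [(0, 9), (2, 14)]; region rows[0,4) x cols[8,16) = 4x8
Unfold 1 (reflect across h@4): 4 holes -> [(0, 9), (2, 14), (5, 14), (7, 9)]
Unfold 2 (reflect across v@8): 8 holes -> [(0, 6), (0, 9), (2, 1), (2, 14), (5, 1), (5, 14), (7, 6), (7, 9)]
Unfold 3 (reflect across h@8): 16 holes -> [(0, 6), (0, 9), (2, 1), (2, 14), (5, 1), (5, 14), (7, 6), (7, 9), (8, 6), (8, 9), (10, 1), (10, 14), (13, 1), (13, 14), (15, 6), (15, 9)]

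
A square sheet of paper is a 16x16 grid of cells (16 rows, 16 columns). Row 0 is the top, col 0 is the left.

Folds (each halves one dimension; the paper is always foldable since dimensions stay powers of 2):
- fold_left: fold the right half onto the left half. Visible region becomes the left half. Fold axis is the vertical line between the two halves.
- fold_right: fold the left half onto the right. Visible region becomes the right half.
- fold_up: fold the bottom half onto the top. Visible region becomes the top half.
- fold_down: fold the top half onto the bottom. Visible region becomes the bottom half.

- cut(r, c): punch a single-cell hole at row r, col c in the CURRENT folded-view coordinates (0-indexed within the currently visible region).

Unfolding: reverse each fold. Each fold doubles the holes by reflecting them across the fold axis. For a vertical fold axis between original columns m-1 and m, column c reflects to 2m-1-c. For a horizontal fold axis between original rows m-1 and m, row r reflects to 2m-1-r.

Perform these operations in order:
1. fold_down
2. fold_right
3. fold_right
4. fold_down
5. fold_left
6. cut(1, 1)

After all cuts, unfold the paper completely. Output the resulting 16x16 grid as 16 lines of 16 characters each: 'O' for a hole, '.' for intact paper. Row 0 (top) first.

Op 1 fold_down: fold axis h@8; visible region now rows[8,16) x cols[0,16) = 8x16
Op 2 fold_right: fold axis v@8; visible region now rows[8,16) x cols[8,16) = 8x8
Op 3 fold_right: fold axis v@12; visible region now rows[8,16) x cols[12,16) = 8x4
Op 4 fold_down: fold axis h@12; visible region now rows[12,16) x cols[12,16) = 4x4
Op 5 fold_left: fold axis v@14; visible region now rows[12,16) x cols[12,14) = 4x2
Op 6 cut(1, 1): punch at orig (13,13); cuts so far [(13, 13)]; region rows[12,16) x cols[12,14) = 4x2
Unfold 1 (reflect across v@14): 2 holes -> [(13, 13), (13, 14)]
Unfold 2 (reflect across h@12): 4 holes -> [(10, 13), (10, 14), (13, 13), (13, 14)]
Unfold 3 (reflect across v@12): 8 holes -> [(10, 9), (10, 10), (10, 13), (10, 14), (13, 9), (13, 10), (13, 13), (13, 14)]
Unfold 4 (reflect across v@8): 16 holes -> [(10, 1), (10, 2), (10, 5), (10, 6), (10, 9), (10, 10), (10, 13), (10, 14), (13, 1), (13, 2), (13, 5), (13, 6), (13, 9), (13, 10), (13, 13), (13, 14)]
Unfold 5 (reflect across h@8): 32 holes -> [(2, 1), (2, 2), (2, 5), (2, 6), (2, 9), (2, 10), (2, 13), (2, 14), (5, 1), (5, 2), (5, 5), (5, 6), (5, 9), (5, 10), (5, 13), (5, 14), (10, 1), (10, 2), (10, 5), (10, 6), (10, 9), (10, 10), (10, 13), (10, 14), (13, 1), (13, 2), (13, 5), (13, 6), (13, 9), (13, 10), (13, 13), (13, 14)]

Answer: ................
................
.OO..OO..OO..OO.
................
................
.OO..OO..OO..OO.
................
................
................
................
.OO..OO..OO..OO.
................
................
.OO..OO..OO..OO.
................
................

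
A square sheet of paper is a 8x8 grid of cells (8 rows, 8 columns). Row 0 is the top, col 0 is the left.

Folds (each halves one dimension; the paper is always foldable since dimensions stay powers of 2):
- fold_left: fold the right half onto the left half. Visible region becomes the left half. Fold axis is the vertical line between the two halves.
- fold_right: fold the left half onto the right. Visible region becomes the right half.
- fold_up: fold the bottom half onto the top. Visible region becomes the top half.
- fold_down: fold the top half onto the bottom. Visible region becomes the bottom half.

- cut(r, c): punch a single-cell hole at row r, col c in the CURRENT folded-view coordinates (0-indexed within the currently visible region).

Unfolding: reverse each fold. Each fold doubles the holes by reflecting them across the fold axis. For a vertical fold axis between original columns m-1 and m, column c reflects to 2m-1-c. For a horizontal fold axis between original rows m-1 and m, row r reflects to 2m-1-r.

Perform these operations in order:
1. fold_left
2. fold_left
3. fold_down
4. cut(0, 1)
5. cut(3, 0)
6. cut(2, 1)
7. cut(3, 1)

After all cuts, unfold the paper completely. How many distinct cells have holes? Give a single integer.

Answer: 32

Derivation:
Op 1 fold_left: fold axis v@4; visible region now rows[0,8) x cols[0,4) = 8x4
Op 2 fold_left: fold axis v@2; visible region now rows[0,8) x cols[0,2) = 8x2
Op 3 fold_down: fold axis h@4; visible region now rows[4,8) x cols[0,2) = 4x2
Op 4 cut(0, 1): punch at orig (4,1); cuts so far [(4, 1)]; region rows[4,8) x cols[0,2) = 4x2
Op 5 cut(3, 0): punch at orig (7,0); cuts so far [(4, 1), (7, 0)]; region rows[4,8) x cols[0,2) = 4x2
Op 6 cut(2, 1): punch at orig (6,1); cuts so far [(4, 1), (6, 1), (7, 0)]; region rows[4,8) x cols[0,2) = 4x2
Op 7 cut(3, 1): punch at orig (7,1); cuts so far [(4, 1), (6, 1), (7, 0), (7, 1)]; region rows[4,8) x cols[0,2) = 4x2
Unfold 1 (reflect across h@4): 8 holes -> [(0, 0), (0, 1), (1, 1), (3, 1), (4, 1), (6, 1), (7, 0), (7, 1)]
Unfold 2 (reflect across v@2): 16 holes -> [(0, 0), (0, 1), (0, 2), (0, 3), (1, 1), (1, 2), (3, 1), (3, 2), (4, 1), (4, 2), (6, 1), (6, 2), (7, 0), (7, 1), (7, 2), (7, 3)]
Unfold 3 (reflect across v@4): 32 holes -> [(0, 0), (0, 1), (0, 2), (0, 3), (0, 4), (0, 5), (0, 6), (0, 7), (1, 1), (1, 2), (1, 5), (1, 6), (3, 1), (3, 2), (3, 5), (3, 6), (4, 1), (4, 2), (4, 5), (4, 6), (6, 1), (6, 2), (6, 5), (6, 6), (7, 0), (7, 1), (7, 2), (7, 3), (7, 4), (7, 5), (7, 6), (7, 7)]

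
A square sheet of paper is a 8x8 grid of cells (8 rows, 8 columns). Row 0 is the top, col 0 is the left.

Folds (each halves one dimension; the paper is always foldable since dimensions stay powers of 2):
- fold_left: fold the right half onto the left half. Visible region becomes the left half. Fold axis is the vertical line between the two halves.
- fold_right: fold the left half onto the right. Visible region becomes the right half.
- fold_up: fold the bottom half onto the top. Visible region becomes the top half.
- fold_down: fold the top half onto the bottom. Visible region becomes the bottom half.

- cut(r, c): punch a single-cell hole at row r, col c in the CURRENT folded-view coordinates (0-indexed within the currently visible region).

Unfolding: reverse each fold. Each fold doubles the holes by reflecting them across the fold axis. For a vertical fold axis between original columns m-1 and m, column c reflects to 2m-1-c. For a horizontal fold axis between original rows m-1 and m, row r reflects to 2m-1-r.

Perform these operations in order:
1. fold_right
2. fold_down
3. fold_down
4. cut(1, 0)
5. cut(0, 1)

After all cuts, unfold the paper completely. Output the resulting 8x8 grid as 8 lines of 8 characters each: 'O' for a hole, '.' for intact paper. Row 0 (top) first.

Answer: ...OO...
..O..O..
..O..O..
...OO...
...OO...
..O..O..
..O..O..
...OO...

Derivation:
Op 1 fold_right: fold axis v@4; visible region now rows[0,8) x cols[4,8) = 8x4
Op 2 fold_down: fold axis h@4; visible region now rows[4,8) x cols[4,8) = 4x4
Op 3 fold_down: fold axis h@6; visible region now rows[6,8) x cols[4,8) = 2x4
Op 4 cut(1, 0): punch at orig (7,4); cuts so far [(7, 4)]; region rows[6,8) x cols[4,8) = 2x4
Op 5 cut(0, 1): punch at orig (6,5); cuts so far [(6, 5), (7, 4)]; region rows[6,8) x cols[4,8) = 2x4
Unfold 1 (reflect across h@6): 4 holes -> [(4, 4), (5, 5), (6, 5), (7, 4)]
Unfold 2 (reflect across h@4): 8 holes -> [(0, 4), (1, 5), (2, 5), (3, 4), (4, 4), (5, 5), (6, 5), (7, 4)]
Unfold 3 (reflect across v@4): 16 holes -> [(0, 3), (0, 4), (1, 2), (1, 5), (2, 2), (2, 5), (3, 3), (3, 4), (4, 3), (4, 4), (5, 2), (5, 5), (6, 2), (6, 5), (7, 3), (7, 4)]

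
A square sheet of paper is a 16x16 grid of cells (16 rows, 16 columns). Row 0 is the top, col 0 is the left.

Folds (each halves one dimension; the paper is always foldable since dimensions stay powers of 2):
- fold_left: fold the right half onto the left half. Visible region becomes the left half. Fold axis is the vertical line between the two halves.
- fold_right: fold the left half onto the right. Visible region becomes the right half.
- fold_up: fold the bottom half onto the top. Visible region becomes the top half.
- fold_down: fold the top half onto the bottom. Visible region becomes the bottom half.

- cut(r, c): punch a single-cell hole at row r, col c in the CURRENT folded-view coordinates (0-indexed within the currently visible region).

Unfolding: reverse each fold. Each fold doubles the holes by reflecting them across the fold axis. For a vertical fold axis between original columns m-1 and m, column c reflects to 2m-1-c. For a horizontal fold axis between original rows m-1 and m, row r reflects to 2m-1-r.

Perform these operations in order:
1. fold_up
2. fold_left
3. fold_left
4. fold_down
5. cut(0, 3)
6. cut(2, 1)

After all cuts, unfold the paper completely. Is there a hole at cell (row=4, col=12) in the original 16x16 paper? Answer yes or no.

Answer: yes

Derivation:
Op 1 fold_up: fold axis h@8; visible region now rows[0,8) x cols[0,16) = 8x16
Op 2 fold_left: fold axis v@8; visible region now rows[0,8) x cols[0,8) = 8x8
Op 3 fold_left: fold axis v@4; visible region now rows[0,8) x cols[0,4) = 8x4
Op 4 fold_down: fold axis h@4; visible region now rows[4,8) x cols[0,4) = 4x4
Op 5 cut(0, 3): punch at orig (4,3); cuts so far [(4, 3)]; region rows[4,8) x cols[0,4) = 4x4
Op 6 cut(2, 1): punch at orig (6,1); cuts so far [(4, 3), (6, 1)]; region rows[4,8) x cols[0,4) = 4x4
Unfold 1 (reflect across h@4): 4 holes -> [(1, 1), (3, 3), (4, 3), (6, 1)]
Unfold 2 (reflect across v@4): 8 holes -> [(1, 1), (1, 6), (3, 3), (3, 4), (4, 3), (4, 4), (6, 1), (6, 6)]
Unfold 3 (reflect across v@8): 16 holes -> [(1, 1), (1, 6), (1, 9), (1, 14), (3, 3), (3, 4), (3, 11), (3, 12), (4, 3), (4, 4), (4, 11), (4, 12), (6, 1), (6, 6), (6, 9), (6, 14)]
Unfold 4 (reflect across h@8): 32 holes -> [(1, 1), (1, 6), (1, 9), (1, 14), (3, 3), (3, 4), (3, 11), (3, 12), (4, 3), (4, 4), (4, 11), (4, 12), (6, 1), (6, 6), (6, 9), (6, 14), (9, 1), (9, 6), (9, 9), (9, 14), (11, 3), (11, 4), (11, 11), (11, 12), (12, 3), (12, 4), (12, 11), (12, 12), (14, 1), (14, 6), (14, 9), (14, 14)]
Holes: [(1, 1), (1, 6), (1, 9), (1, 14), (3, 3), (3, 4), (3, 11), (3, 12), (4, 3), (4, 4), (4, 11), (4, 12), (6, 1), (6, 6), (6, 9), (6, 14), (9, 1), (9, 6), (9, 9), (9, 14), (11, 3), (11, 4), (11, 11), (11, 12), (12, 3), (12, 4), (12, 11), (12, 12), (14, 1), (14, 6), (14, 9), (14, 14)]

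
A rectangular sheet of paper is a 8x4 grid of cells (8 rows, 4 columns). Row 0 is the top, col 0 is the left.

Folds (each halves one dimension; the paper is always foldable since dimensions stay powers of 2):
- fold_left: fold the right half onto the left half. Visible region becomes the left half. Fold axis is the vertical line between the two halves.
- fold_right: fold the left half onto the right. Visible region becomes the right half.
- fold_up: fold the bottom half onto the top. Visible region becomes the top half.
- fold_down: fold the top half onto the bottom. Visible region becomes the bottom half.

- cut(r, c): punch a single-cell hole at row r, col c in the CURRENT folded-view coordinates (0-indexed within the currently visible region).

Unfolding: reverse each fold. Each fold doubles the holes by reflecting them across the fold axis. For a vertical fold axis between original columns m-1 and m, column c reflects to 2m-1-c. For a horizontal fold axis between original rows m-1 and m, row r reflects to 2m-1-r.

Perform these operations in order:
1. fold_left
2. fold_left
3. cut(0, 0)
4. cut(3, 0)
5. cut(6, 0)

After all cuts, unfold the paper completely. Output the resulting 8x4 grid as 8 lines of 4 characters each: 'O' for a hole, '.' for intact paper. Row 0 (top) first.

Answer: OOOO
....
....
OOOO
....
....
OOOO
....

Derivation:
Op 1 fold_left: fold axis v@2; visible region now rows[0,8) x cols[0,2) = 8x2
Op 2 fold_left: fold axis v@1; visible region now rows[0,8) x cols[0,1) = 8x1
Op 3 cut(0, 0): punch at orig (0,0); cuts so far [(0, 0)]; region rows[0,8) x cols[0,1) = 8x1
Op 4 cut(3, 0): punch at orig (3,0); cuts so far [(0, 0), (3, 0)]; region rows[0,8) x cols[0,1) = 8x1
Op 5 cut(6, 0): punch at orig (6,0); cuts so far [(0, 0), (3, 0), (6, 0)]; region rows[0,8) x cols[0,1) = 8x1
Unfold 1 (reflect across v@1): 6 holes -> [(0, 0), (0, 1), (3, 0), (3, 1), (6, 0), (6, 1)]
Unfold 2 (reflect across v@2): 12 holes -> [(0, 0), (0, 1), (0, 2), (0, 3), (3, 0), (3, 1), (3, 2), (3, 3), (6, 0), (6, 1), (6, 2), (6, 3)]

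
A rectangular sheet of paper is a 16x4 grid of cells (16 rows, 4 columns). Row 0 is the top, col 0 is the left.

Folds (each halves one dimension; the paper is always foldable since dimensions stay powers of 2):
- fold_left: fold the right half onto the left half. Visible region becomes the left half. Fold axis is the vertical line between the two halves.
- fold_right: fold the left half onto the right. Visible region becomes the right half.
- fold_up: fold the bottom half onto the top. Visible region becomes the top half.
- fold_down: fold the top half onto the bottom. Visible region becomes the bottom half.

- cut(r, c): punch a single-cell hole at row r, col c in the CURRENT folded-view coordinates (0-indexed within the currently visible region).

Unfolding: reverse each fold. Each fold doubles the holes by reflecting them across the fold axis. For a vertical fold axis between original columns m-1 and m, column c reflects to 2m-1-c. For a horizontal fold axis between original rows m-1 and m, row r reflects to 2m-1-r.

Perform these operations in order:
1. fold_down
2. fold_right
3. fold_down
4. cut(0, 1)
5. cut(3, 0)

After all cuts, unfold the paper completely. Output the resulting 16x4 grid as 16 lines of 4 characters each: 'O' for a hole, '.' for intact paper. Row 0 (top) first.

Answer: .OO.
....
....
O..O
O..O
....
....
.OO.
.OO.
....
....
O..O
O..O
....
....
.OO.

Derivation:
Op 1 fold_down: fold axis h@8; visible region now rows[8,16) x cols[0,4) = 8x4
Op 2 fold_right: fold axis v@2; visible region now rows[8,16) x cols[2,4) = 8x2
Op 3 fold_down: fold axis h@12; visible region now rows[12,16) x cols[2,4) = 4x2
Op 4 cut(0, 1): punch at orig (12,3); cuts so far [(12, 3)]; region rows[12,16) x cols[2,4) = 4x2
Op 5 cut(3, 0): punch at orig (15,2); cuts so far [(12, 3), (15, 2)]; region rows[12,16) x cols[2,4) = 4x2
Unfold 1 (reflect across h@12): 4 holes -> [(8, 2), (11, 3), (12, 3), (15, 2)]
Unfold 2 (reflect across v@2): 8 holes -> [(8, 1), (8, 2), (11, 0), (11, 3), (12, 0), (12, 3), (15, 1), (15, 2)]
Unfold 3 (reflect across h@8): 16 holes -> [(0, 1), (0, 2), (3, 0), (3, 3), (4, 0), (4, 3), (7, 1), (7, 2), (8, 1), (8, 2), (11, 0), (11, 3), (12, 0), (12, 3), (15, 1), (15, 2)]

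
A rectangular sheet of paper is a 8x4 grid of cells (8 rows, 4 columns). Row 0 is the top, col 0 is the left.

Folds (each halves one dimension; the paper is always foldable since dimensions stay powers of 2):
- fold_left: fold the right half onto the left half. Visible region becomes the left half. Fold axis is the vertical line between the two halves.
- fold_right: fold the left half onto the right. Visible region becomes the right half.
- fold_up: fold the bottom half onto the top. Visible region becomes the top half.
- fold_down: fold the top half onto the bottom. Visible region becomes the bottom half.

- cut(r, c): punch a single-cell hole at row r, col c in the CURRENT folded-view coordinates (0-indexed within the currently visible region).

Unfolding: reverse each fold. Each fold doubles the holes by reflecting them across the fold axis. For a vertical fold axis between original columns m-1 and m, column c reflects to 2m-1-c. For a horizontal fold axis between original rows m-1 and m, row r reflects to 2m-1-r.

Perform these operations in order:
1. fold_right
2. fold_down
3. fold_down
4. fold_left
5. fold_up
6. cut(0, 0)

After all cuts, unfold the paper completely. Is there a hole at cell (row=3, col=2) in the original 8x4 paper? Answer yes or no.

Answer: yes

Derivation:
Op 1 fold_right: fold axis v@2; visible region now rows[0,8) x cols[2,4) = 8x2
Op 2 fold_down: fold axis h@4; visible region now rows[4,8) x cols[2,4) = 4x2
Op 3 fold_down: fold axis h@6; visible region now rows[6,8) x cols[2,4) = 2x2
Op 4 fold_left: fold axis v@3; visible region now rows[6,8) x cols[2,3) = 2x1
Op 5 fold_up: fold axis h@7; visible region now rows[6,7) x cols[2,3) = 1x1
Op 6 cut(0, 0): punch at orig (6,2); cuts so far [(6, 2)]; region rows[6,7) x cols[2,3) = 1x1
Unfold 1 (reflect across h@7): 2 holes -> [(6, 2), (7, 2)]
Unfold 2 (reflect across v@3): 4 holes -> [(6, 2), (6, 3), (7, 2), (7, 3)]
Unfold 3 (reflect across h@6): 8 holes -> [(4, 2), (4, 3), (5, 2), (5, 3), (6, 2), (6, 3), (7, 2), (7, 3)]
Unfold 4 (reflect across h@4): 16 holes -> [(0, 2), (0, 3), (1, 2), (1, 3), (2, 2), (2, 3), (3, 2), (3, 3), (4, 2), (4, 3), (5, 2), (5, 3), (6, 2), (6, 3), (7, 2), (7, 3)]
Unfold 5 (reflect across v@2): 32 holes -> [(0, 0), (0, 1), (0, 2), (0, 3), (1, 0), (1, 1), (1, 2), (1, 3), (2, 0), (2, 1), (2, 2), (2, 3), (3, 0), (3, 1), (3, 2), (3, 3), (4, 0), (4, 1), (4, 2), (4, 3), (5, 0), (5, 1), (5, 2), (5, 3), (6, 0), (6, 1), (6, 2), (6, 3), (7, 0), (7, 1), (7, 2), (7, 3)]
Holes: [(0, 0), (0, 1), (0, 2), (0, 3), (1, 0), (1, 1), (1, 2), (1, 3), (2, 0), (2, 1), (2, 2), (2, 3), (3, 0), (3, 1), (3, 2), (3, 3), (4, 0), (4, 1), (4, 2), (4, 3), (5, 0), (5, 1), (5, 2), (5, 3), (6, 0), (6, 1), (6, 2), (6, 3), (7, 0), (7, 1), (7, 2), (7, 3)]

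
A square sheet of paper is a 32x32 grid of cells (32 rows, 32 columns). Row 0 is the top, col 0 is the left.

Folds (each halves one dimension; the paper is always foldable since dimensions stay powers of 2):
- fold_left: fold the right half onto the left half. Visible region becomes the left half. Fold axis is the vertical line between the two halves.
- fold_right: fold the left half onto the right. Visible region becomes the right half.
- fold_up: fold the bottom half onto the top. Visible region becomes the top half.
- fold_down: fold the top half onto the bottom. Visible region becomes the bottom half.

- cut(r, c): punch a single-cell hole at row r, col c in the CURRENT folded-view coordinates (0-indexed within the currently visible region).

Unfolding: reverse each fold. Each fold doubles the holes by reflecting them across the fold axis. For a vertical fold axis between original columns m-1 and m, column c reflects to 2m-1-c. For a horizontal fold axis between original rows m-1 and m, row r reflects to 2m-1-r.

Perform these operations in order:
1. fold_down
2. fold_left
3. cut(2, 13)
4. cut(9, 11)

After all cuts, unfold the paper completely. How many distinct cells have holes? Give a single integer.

Answer: 8

Derivation:
Op 1 fold_down: fold axis h@16; visible region now rows[16,32) x cols[0,32) = 16x32
Op 2 fold_left: fold axis v@16; visible region now rows[16,32) x cols[0,16) = 16x16
Op 3 cut(2, 13): punch at orig (18,13); cuts so far [(18, 13)]; region rows[16,32) x cols[0,16) = 16x16
Op 4 cut(9, 11): punch at orig (25,11); cuts so far [(18, 13), (25, 11)]; region rows[16,32) x cols[0,16) = 16x16
Unfold 1 (reflect across v@16): 4 holes -> [(18, 13), (18, 18), (25, 11), (25, 20)]
Unfold 2 (reflect across h@16): 8 holes -> [(6, 11), (6, 20), (13, 13), (13, 18), (18, 13), (18, 18), (25, 11), (25, 20)]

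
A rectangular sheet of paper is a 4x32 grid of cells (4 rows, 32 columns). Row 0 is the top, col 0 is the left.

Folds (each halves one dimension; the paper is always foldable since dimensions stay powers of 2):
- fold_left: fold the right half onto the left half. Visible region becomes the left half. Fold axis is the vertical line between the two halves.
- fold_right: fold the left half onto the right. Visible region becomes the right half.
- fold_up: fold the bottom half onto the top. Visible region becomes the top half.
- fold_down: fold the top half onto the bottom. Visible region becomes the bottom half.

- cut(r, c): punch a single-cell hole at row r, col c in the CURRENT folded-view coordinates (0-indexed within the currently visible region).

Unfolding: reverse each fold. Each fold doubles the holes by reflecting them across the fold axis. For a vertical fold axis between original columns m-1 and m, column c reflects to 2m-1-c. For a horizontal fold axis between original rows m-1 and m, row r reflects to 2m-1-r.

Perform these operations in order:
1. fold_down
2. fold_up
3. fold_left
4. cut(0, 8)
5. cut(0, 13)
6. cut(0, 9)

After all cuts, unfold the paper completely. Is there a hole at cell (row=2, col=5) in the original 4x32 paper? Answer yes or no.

Op 1 fold_down: fold axis h@2; visible region now rows[2,4) x cols[0,32) = 2x32
Op 2 fold_up: fold axis h@3; visible region now rows[2,3) x cols[0,32) = 1x32
Op 3 fold_left: fold axis v@16; visible region now rows[2,3) x cols[0,16) = 1x16
Op 4 cut(0, 8): punch at orig (2,8); cuts so far [(2, 8)]; region rows[2,3) x cols[0,16) = 1x16
Op 5 cut(0, 13): punch at orig (2,13); cuts so far [(2, 8), (2, 13)]; region rows[2,3) x cols[0,16) = 1x16
Op 6 cut(0, 9): punch at orig (2,9); cuts so far [(2, 8), (2, 9), (2, 13)]; region rows[2,3) x cols[0,16) = 1x16
Unfold 1 (reflect across v@16): 6 holes -> [(2, 8), (2, 9), (2, 13), (2, 18), (2, 22), (2, 23)]
Unfold 2 (reflect across h@3): 12 holes -> [(2, 8), (2, 9), (2, 13), (2, 18), (2, 22), (2, 23), (3, 8), (3, 9), (3, 13), (3, 18), (3, 22), (3, 23)]
Unfold 3 (reflect across h@2): 24 holes -> [(0, 8), (0, 9), (0, 13), (0, 18), (0, 22), (0, 23), (1, 8), (1, 9), (1, 13), (1, 18), (1, 22), (1, 23), (2, 8), (2, 9), (2, 13), (2, 18), (2, 22), (2, 23), (3, 8), (3, 9), (3, 13), (3, 18), (3, 22), (3, 23)]
Holes: [(0, 8), (0, 9), (0, 13), (0, 18), (0, 22), (0, 23), (1, 8), (1, 9), (1, 13), (1, 18), (1, 22), (1, 23), (2, 8), (2, 9), (2, 13), (2, 18), (2, 22), (2, 23), (3, 8), (3, 9), (3, 13), (3, 18), (3, 22), (3, 23)]

Answer: no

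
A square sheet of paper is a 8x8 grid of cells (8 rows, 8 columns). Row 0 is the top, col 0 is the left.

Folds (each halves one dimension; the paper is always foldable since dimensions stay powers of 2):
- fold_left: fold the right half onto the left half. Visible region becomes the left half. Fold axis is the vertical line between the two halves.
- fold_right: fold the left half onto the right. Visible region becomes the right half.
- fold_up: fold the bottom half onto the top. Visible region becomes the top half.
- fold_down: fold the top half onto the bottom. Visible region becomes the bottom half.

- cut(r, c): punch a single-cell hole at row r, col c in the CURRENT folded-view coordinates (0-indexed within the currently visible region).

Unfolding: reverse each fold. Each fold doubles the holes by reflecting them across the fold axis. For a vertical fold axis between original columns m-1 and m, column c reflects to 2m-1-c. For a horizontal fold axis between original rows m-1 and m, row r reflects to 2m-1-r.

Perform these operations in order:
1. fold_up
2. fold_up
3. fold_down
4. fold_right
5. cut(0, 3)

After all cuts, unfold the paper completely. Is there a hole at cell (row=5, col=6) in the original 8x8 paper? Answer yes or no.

Op 1 fold_up: fold axis h@4; visible region now rows[0,4) x cols[0,8) = 4x8
Op 2 fold_up: fold axis h@2; visible region now rows[0,2) x cols[0,8) = 2x8
Op 3 fold_down: fold axis h@1; visible region now rows[1,2) x cols[0,8) = 1x8
Op 4 fold_right: fold axis v@4; visible region now rows[1,2) x cols[4,8) = 1x4
Op 5 cut(0, 3): punch at orig (1,7); cuts so far [(1, 7)]; region rows[1,2) x cols[4,8) = 1x4
Unfold 1 (reflect across v@4): 2 holes -> [(1, 0), (1, 7)]
Unfold 2 (reflect across h@1): 4 holes -> [(0, 0), (0, 7), (1, 0), (1, 7)]
Unfold 3 (reflect across h@2): 8 holes -> [(0, 0), (0, 7), (1, 0), (1, 7), (2, 0), (2, 7), (3, 0), (3, 7)]
Unfold 4 (reflect across h@4): 16 holes -> [(0, 0), (0, 7), (1, 0), (1, 7), (2, 0), (2, 7), (3, 0), (3, 7), (4, 0), (4, 7), (5, 0), (5, 7), (6, 0), (6, 7), (7, 0), (7, 7)]
Holes: [(0, 0), (0, 7), (1, 0), (1, 7), (2, 0), (2, 7), (3, 0), (3, 7), (4, 0), (4, 7), (5, 0), (5, 7), (6, 0), (6, 7), (7, 0), (7, 7)]

Answer: no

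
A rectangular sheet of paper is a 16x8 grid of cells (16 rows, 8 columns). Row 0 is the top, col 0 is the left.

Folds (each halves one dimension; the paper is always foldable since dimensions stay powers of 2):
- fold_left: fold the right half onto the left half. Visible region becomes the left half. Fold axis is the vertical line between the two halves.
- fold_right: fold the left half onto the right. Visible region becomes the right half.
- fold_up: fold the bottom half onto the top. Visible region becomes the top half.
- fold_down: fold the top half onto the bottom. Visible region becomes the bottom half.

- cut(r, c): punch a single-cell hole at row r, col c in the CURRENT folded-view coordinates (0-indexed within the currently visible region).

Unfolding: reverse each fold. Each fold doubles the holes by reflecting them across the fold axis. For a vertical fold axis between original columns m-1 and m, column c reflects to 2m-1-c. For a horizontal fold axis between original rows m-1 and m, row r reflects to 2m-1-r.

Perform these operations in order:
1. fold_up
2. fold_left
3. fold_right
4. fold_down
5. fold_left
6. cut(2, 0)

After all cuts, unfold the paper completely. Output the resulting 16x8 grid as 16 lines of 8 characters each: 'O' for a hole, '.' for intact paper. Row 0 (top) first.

Answer: ........
OOOOOOOO
........
........
........
........
OOOOOOOO
........
........
OOOOOOOO
........
........
........
........
OOOOOOOO
........

Derivation:
Op 1 fold_up: fold axis h@8; visible region now rows[0,8) x cols[0,8) = 8x8
Op 2 fold_left: fold axis v@4; visible region now rows[0,8) x cols[0,4) = 8x4
Op 3 fold_right: fold axis v@2; visible region now rows[0,8) x cols[2,4) = 8x2
Op 4 fold_down: fold axis h@4; visible region now rows[4,8) x cols[2,4) = 4x2
Op 5 fold_left: fold axis v@3; visible region now rows[4,8) x cols[2,3) = 4x1
Op 6 cut(2, 0): punch at orig (6,2); cuts so far [(6, 2)]; region rows[4,8) x cols[2,3) = 4x1
Unfold 1 (reflect across v@3): 2 holes -> [(6, 2), (6, 3)]
Unfold 2 (reflect across h@4): 4 holes -> [(1, 2), (1, 3), (6, 2), (6, 3)]
Unfold 3 (reflect across v@2): 8 holes -> [(1, 0), (1, 1), (1, 2), (1, 3), (6, 0), (6, 1), (6, 2), (6, 3)]
Unfold 4 (reflect across v@4): 16 holes -> [(1, 0), (1, 1), (1, 2), (1, 3), (1, 4), (1, 5), (1, 6), (1, 7), (6, 0), (6, 1), (6, 2), (6, 3), (6, 4), (6, 5), (6, 6), (6, 7)]
Unfold 5 (reflect across h@8): 32 holes -> [(1, 0), (1, 1), (1, 2), (1, 3), (1, 4), (1, 5), (1, 6), (1, 7), (6, 0), (6, 1), (6, 2), (6, 3), (6, 4), (6, 5), (6, 6), (6, 7), (9, 0), (9, 1), (9, 2), (9, 3), (9, 4), (9, 5), (9, 6), (9, 7), (14, 0), (14, 1), (14, 2), (14, 3), (14, 4), (14, 5), (14, 6), (14, 7)]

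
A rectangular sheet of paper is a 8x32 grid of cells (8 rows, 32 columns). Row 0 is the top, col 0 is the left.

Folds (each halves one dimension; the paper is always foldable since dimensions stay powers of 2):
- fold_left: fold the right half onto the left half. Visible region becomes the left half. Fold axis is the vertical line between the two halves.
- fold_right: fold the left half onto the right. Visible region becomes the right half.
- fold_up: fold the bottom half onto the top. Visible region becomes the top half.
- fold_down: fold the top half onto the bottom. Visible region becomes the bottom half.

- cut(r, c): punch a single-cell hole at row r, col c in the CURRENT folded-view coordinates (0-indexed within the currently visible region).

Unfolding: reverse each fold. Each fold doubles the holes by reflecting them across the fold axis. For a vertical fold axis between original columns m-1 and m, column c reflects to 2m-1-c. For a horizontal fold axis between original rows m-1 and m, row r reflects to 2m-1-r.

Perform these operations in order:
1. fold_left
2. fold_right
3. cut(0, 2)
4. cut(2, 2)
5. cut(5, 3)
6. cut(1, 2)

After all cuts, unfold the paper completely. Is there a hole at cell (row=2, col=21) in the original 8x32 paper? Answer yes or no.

Answer: yes

Derivation:
Op 1 fold_left: fold axis v@16; visible region now rows[0,8) x cols[0,16) = 8x16
Op 2 fold_right: fold axis v@8; visible region now rows[0,8) x cols[8,16) = 8x8
Op 3 cut(0, 2): punch at orig (0,10); cuts so far [(0, 10)]; region rows[0,8) x cols[8,16) = 8x8
Op 4 cut(2, 2): punch at orig (2,10); cuts so far [(0, 10), (2, 10)]; region rows[0,8) x cols[8,16) = 8x8
Op 5 cut(5, 3): punch at orig (5,11); cuts so far [(0, 10), (2, 10), (5, 11)]; region rows[0,8) x cols[8,16) = 8x8
Op 6 cut(1, 2): punch at orig (1,10); cuts so far [(0, 10), (1, 10), (2, 10), (5, 11)]; region rows[0,8) x cols[8,16) = 8x8
Unfold 1 (reflect across v@8): 8 holes -> [(0, 5), (0, 10), (1, 5), (1, 10), (2, 5), (2, 10), (5, 4), (5, 11)]
Unfold 2 (reflect across v@16): 16 holes -> [(0, 5), (0, 10), (0, 21), (0, 26), (1, 5), (1, 10), (1, 21), (1, 26), (2, 5), (2, 10), (2, 21), (2, 26), (5, 4), (5, 11), (5, 20), (5, 27)]
Holes: [(0, 5), (0, 10), (0, 21), (0, 26), (1, 5), (1, 10), (1, 21), (1, 26), (2, 5), (2, 10), (2, 21), (2, 26), (5, 4), (5, 11), (5, 20), (5, 27)]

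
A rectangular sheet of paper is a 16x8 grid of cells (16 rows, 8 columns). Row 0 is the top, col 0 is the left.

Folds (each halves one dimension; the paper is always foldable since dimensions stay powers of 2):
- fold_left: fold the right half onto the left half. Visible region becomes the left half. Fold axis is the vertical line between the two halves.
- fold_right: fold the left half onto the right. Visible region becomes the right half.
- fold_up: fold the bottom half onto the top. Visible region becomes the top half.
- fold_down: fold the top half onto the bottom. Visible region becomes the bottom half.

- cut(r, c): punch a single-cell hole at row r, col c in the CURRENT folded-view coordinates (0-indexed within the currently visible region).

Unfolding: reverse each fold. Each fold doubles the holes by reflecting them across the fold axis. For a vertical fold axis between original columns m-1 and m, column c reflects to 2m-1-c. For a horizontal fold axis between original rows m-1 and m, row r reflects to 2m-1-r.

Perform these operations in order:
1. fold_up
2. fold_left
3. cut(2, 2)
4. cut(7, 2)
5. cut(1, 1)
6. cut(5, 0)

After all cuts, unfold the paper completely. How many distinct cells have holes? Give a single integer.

Answer: 16

Derivation:
Op 1 fold_up: fold axis h@8; visible region now rows[0,8) x cols[0,8) = 8x8
Op 2 fold_left: fold axis v@4; visible region now rows[0,8) x cols[0,4) = 8x4
Op 3 cut(2, 2): punch at orig (2,2); cuts so far [(2, 2)]; region rows[0,8) x cols[0,4) = 8x4
Op 4 cut(7, 2): punch at orig (7,2); cuts so far [(2, 2), (7, 2)]; region rows[0,8) x cols[0,4) = 8x4
Op 5 cut(1, 1): punch at orig (1,1); cuts so far [(1, 1), (2, 2), (7, 2)]; region rows[0,8) x cols[0,4) = 8x4
Op 6 cut(5, 0): punch at orig (5,0); cuts so far [(1, 1), (2, 2), (5, 0), (7, 2)]; region rows[0,8) x cols[0,4) = 8x4
Unfold 1 (reflect across v@4): 8 holes -> [(1, 1), (1, 6), (2, 2), (2, 5), (5, 0), (5, 7), (7, 2), (7, 5)]
Unfold 2 (reflect across h@8): 16 holes -> [(1, 1), (1, 6), (2, 2), (2, 5), (5, 0), (5, 7), (7, 2), (7, 5), (8, 2), (8, 5), (10, 0), (10, 7), (13, 2), (13, 5), (14, 1), (14, 6)]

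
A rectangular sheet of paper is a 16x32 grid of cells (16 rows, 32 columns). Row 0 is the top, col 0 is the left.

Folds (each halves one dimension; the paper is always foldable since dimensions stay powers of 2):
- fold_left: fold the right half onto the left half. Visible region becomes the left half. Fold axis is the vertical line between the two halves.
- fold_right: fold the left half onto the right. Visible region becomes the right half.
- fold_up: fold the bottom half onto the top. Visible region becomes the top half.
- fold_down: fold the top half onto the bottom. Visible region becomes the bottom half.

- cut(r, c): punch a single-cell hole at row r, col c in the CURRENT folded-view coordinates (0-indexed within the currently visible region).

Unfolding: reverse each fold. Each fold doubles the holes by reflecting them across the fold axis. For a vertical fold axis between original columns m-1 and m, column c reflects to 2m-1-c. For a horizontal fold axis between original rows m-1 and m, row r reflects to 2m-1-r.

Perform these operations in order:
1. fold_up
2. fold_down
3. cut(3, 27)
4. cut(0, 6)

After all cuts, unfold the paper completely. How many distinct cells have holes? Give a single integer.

Answer: 8

Derivation:
Op 1 fold_up: fold axis h@8; visible region now rows[0,8) x cols[0,32) = 8x32
Op 2 fold_down: fold axis h@4; visible region now rows[4,8) x cols[0,32) = 4x32
Op 3 cut(3, 27): punch at orig (7,27); cuts so far [(7, 27)]; region rows[4,8) x cols[0,32) = 4x32
Op 4 cut(0, 6): punch at orig (4,6); cuts so far [(4, 6), (7, 27)]; region rows[4,8) x cols[0,32) = 4x32
Unfold 1 (reflect across h@4): 4 holes -> [(0, 27), (3, 6), (4, 6), (7, 27)]
Unfold 2 (reflect across h@8): 8 holes -> [(0, 27), (3, 6), (4, 6), (7, 27), (8, 27), (11, 6), (12, 6), (15, 27)]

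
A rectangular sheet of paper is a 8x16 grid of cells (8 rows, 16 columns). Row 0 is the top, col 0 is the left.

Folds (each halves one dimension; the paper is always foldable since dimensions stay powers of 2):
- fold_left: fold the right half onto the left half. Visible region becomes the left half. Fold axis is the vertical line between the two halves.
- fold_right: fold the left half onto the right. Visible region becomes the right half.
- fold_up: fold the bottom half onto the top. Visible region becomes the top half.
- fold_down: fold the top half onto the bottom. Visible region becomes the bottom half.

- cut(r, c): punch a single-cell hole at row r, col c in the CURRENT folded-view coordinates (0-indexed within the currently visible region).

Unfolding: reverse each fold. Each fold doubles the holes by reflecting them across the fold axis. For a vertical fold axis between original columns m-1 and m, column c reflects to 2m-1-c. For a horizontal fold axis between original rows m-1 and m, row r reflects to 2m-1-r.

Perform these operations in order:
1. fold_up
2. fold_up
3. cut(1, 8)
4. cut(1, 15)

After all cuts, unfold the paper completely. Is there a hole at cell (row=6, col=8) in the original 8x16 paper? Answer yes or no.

Answer: yes

Derivation:
Op 1 fold_up: fold axis h@4; visible region now rows[0,4) x cols[0,16) = 4x16
Op 2 fold_up: fold axis h@2; visible region now rows[0,2) x cols[0,16) = 2x16
Op 3 cut(1, 8): punch at orig (1,8); cuts so far [(1, 8)]; region rows[0,2) x cols[0,16) = 2x16
Op 4 cut(1, 15): punch at orig (1,15); cuts so far [(1, 8), (1, 15)]; region rows[0,2) x cols[0,16) = 2x16
Unfold 1 (reflect across h@2): 4 holes -> [(1, 8), (1, 15), (2, 8), (2, 15)]
Unfold 2 (reflect across h@4): 8 holes -> [(1, 8), (1, 15), (2, 8), (2, 15), (5, 8), (5, 15), (6, 8), (6, 15)]
Holes: [(1, 8), (1, 15), (2, 8), (2, 15), (5, 8), (5, 15), (6, 8), (6, 15)]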